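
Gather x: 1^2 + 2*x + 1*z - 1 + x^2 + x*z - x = x^2 + x*(z + 1) + z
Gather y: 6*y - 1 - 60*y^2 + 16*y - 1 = -60*y^2 + 22*y - 2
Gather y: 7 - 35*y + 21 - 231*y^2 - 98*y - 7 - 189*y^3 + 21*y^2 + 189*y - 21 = -189*y^3 - 210*y^2 + 56*y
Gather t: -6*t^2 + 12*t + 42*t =-6*t^2 + 54*t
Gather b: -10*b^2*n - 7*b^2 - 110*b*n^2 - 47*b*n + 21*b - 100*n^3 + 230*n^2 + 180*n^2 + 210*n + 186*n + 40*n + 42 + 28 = b^2*(-10*n - 7) + b*(-110*n^2 - 47*n + 21) - 100*n^3 + 410*n^2 + 436*n + 70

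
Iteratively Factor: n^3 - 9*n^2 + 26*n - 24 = (n - 3)*(n^2 - 6*n + 8) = (n - 3)*(n - 2)*(n - 4)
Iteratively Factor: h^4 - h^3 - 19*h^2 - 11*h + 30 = (h - 5)*(h^3 + 4*h^2 + h - 6) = (h - 5)*(h + 2)*(h^2 + 2*h - 3) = (h - 5)*(h + 2)*(h + 3)*(h - 1)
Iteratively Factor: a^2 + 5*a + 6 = (a + 3)*(a + 2)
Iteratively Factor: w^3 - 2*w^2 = (w)*(w^2 - 2*w) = w*(w - 2)*(w)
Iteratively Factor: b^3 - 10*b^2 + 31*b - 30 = (b - 2)*(b^2 - 8*b + 15) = (b - 3)*(b - 2)*(b - 5)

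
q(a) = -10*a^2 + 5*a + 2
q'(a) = 5 - 20*a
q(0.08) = 2.34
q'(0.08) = 3.40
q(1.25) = -7.38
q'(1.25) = -20.00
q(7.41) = -510.03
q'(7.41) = -143.20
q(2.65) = -54.98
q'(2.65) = -48.00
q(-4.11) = -187.47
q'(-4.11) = 87.20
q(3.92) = -132.06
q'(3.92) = -73.40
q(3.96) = -135.02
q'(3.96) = -74.20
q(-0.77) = -7.78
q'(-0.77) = 20.40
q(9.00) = -763.00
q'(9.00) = -175.00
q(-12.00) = -1498.00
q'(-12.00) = 245.00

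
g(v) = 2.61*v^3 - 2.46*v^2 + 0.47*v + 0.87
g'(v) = 7.83*v^2 - 4.92*v + 0.47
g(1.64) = 6.54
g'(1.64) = 13.46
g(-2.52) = -57.70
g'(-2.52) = 62.59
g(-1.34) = -10.46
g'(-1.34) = 21.12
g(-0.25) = 0.56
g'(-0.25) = 2.19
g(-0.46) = -0.12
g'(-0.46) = 4.39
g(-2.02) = -31.63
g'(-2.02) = 42.36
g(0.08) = 0.89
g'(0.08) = 0.13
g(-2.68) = -68.30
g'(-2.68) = 69.89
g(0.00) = 0.87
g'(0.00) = 0.47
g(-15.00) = -9368.43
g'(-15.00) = 1836.02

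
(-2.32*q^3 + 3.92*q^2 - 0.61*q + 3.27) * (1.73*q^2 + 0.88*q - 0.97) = -4.0136*q^5 + 4.74*q^4 + 4.6447*q^3 + 1.3179*q^2 + 3.4693*q - 3.1719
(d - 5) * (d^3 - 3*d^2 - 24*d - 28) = d^4 - 8*d^3 - 9*d^2 + 92*d + 140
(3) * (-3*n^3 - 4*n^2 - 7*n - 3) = -9*n^3 - 12*n^2 - 21*n - 9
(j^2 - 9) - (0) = j^2 - 9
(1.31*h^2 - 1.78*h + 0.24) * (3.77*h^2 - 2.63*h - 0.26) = 4.9387*h^4 - 10.1559*h^3 + 5.2456*h^2 - 0.1684*h - 0.0624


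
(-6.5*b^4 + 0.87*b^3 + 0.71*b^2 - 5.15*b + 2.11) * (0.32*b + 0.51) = -2.08*b^5 - 3.0366*b^4 + 0.6709*b^3 - 1.2859*b^2 - 1.9513*b + 1.0761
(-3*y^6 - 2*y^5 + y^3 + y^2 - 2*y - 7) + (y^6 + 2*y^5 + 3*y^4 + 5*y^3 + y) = -2*y^6 + 3*y^4 + 6*y^3 + y^2 - y - 7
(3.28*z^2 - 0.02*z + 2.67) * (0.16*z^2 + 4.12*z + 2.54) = 0.5248*z^4 + 13.5104*z^3 + 8.676*z^2 + 10.9496*z + 6.7818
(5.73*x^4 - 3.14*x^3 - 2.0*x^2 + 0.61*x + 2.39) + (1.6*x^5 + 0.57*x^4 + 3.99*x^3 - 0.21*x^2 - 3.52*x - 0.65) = 1.6*x^5 + 6.3*x^4 + 0.85*x^3 - 2.21*x^2 - 2.91*x + 1.74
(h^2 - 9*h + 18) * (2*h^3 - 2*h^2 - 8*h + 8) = 2*h^5 - 20*h^4 + 46*h^3 + 44*h^2 - 216*h + 144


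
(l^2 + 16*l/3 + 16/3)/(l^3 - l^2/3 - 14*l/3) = (3*l^2 + 16*l + 16)/(l*(3*l^2 - l - 14))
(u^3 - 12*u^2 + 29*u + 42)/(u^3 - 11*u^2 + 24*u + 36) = (u - 7)/(u - 6)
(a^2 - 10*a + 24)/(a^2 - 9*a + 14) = (a^2 - 10*a + 24)/(a^2 - 9*a + 14)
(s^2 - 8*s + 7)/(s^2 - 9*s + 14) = (s - 1)/(s - 2)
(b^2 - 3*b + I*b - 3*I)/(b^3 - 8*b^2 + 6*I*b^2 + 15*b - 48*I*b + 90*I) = (b + I)/(b^2 + b*(-5 + 6*I) - 30*I)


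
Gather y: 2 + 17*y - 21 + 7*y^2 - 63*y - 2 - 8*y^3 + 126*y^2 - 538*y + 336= -8*y^3 + 133*y^2 - 584*y + 315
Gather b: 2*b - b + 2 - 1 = b + 1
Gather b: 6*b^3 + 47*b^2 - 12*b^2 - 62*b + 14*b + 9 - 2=6*b^3 + 35*b^2 - 48*b + 7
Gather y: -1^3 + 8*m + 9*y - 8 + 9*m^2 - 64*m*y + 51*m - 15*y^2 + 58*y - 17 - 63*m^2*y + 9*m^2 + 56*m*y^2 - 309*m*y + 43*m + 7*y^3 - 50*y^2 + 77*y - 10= 18*m^2 + 102*m + 7*y^3 + y^2*(56*m - 65) + y*(-63*m^2 - 373*m + 144) - 36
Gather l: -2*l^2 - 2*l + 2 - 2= -2*l^2 - 2*l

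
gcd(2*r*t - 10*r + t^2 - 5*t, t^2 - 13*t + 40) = t - 5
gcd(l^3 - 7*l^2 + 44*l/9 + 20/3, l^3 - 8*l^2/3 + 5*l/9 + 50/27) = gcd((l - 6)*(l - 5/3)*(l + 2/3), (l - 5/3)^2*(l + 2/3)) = l^2 - l - 10/9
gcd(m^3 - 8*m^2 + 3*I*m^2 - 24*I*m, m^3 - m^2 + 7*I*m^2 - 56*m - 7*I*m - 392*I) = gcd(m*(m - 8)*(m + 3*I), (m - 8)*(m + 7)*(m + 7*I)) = m - 8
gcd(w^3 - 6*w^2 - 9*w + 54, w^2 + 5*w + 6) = w + 3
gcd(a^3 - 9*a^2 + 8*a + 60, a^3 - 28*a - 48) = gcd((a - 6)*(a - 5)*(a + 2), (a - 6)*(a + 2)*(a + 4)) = a^2 - 4*a - 12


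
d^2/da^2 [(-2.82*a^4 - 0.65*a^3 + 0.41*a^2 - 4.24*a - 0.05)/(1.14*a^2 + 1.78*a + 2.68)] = (-7.32974399999999*a^6 - 34.334064*a^5 - 105.303312*a^4 - 228.07216*a^3 - 269.562648*a^2 + 49.104168*a + 46.33124)/(1.481544*a^6 + 6.939864*a^5 + 21.284712*a^4 + 38.269288*a^3 + 50.037744*a^2 + 38.354016*a + 19.248832)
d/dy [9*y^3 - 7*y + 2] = 27*y^2 - 7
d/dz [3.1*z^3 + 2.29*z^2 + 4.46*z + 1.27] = 9.3*z^2 + 4.58*z + 4.46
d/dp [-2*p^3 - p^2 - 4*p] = -6*p^2 - 2*p - 4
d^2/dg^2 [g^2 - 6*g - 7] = 2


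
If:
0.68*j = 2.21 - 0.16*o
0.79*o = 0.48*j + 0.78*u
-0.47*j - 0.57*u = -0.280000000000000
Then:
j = 3.30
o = -0.20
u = -2.23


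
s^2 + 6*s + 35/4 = (s + 5/2)*(s + 7/2)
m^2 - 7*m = m*(m - 7)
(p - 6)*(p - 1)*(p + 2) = p^3 - 5*p^2 - 8*p + 12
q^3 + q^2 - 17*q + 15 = (q - 3)*(q - 1)*(q + 5)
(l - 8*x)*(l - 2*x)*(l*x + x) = l^3*x - 10*l^2*x^2 + l^2*x + 16*l*x^3 - 10*l*x^2 + 16*x^3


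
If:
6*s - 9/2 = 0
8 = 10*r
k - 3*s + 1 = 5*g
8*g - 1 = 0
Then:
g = 1/8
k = 15/8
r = 4/5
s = 3/4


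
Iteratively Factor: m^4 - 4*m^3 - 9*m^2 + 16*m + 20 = (m - 2)*(m^3 - 2*m^2 - 13*m - 10) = (m - 2)*(m + 2)*(m^2 - 4*m - 5) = (m - 5)*(m - 2)*(m + 2)*(m + 1)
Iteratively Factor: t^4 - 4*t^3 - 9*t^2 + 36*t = (t)*(t^3 - 4*t^2 - 9*t + 36) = t*(t - 3)*(t^2 - t - 12) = t*(t - 4)*(t - 3)*(t + 3)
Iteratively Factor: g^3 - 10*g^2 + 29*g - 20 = (g - 1)*(g^2 - 9*g + 20) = (g - 4)*(g - 1)*(g - 5)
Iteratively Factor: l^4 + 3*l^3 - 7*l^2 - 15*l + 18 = (l - 2)*(l^3 + 5*l^2 + 3*l - 9) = (l - 2)*(l - 1)*(l^2 + 6*l + 9) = (l - 2)*(l - 1)*(l + 3)*(l + 3)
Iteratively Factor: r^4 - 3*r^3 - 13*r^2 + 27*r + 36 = (r - 4)*(r^3 + r^2 - 9*r - 9) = (r - 4)*(r - 3)*(r^2 + 4*r + 3) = (r - 4)*(r - 3)*(r + 3)*(r + 1)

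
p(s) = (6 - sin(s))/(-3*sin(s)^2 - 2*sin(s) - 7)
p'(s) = (6 - sin(s))*(6*sin(s)*cos(s) + 2*cos(s))/(-3*sin(s)^2 - 2*sin(s) - 7)^2 - cos(s)/(-3*sin(s)^2 - 2*sin(s) - 7) = (-3*sin(s)^2 + 36*sin(s) + 19)*cos(s)/(3*sin(s)^2 + 2*sin(s) + 7)^2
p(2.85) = -0.73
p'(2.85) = -0.46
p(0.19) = -0.78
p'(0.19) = 0.45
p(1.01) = -0.48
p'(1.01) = 0.21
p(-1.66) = -0.88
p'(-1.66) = 0.03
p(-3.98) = -0.52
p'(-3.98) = -0.29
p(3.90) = -0.95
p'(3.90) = 0.11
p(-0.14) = -0.91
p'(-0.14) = 0.30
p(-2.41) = -0.95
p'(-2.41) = 0.10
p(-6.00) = -0.73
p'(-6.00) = 0.46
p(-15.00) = -0.95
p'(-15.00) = 0.09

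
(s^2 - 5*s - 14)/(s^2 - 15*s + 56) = (s + 2)/(s - 8)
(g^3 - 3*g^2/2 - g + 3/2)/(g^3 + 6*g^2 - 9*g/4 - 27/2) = 2*(g^2 - 1)/(2*g^2 + 15*g + 18)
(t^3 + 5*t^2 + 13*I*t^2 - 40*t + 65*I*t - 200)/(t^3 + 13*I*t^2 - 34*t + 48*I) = (t^2 + 5*t*(1 + I) + 25*I)/(t^2 + 5*I*t + 6)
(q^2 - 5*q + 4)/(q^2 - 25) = (q^2 - 5*q + 4)/(q^2 - 25)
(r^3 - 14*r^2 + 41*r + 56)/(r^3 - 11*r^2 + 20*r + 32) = (r - 7)/(r - 4)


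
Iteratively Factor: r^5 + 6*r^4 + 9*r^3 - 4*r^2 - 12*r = (r)*(r^4 + 6*r^3 + 9*r^2 - 4*r - 12) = r*(r + 2)*(r^3 + 4*r^2 + r - 6) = r*(r + 2)^2*(r^2 + 2*r - 3) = r*(r - 1)*(r + 2)^2*(r + 3)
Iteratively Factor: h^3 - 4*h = (h + 2)*(h^2 - 2*h) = (h - 2)*(h + 2)*(h)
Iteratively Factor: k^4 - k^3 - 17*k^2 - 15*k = (k + 3)*(k^3 - 4*k^2 - 5*k) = (k + 1)*(k + 3)*(k^2 - 5*k) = (k - 5)*(k + 1)*(k + 3)*(k)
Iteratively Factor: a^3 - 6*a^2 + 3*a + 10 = (a - 2)*(a^2 - 4*a - 5) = (a - 5)*(a - 2)*(a + 1)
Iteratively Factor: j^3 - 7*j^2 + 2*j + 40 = (j - 5)*(j^2 - 2*j - 8) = (j - 5)*(j - 4)*(j + 2)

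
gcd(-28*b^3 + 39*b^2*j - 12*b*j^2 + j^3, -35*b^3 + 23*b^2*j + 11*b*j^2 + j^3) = b - j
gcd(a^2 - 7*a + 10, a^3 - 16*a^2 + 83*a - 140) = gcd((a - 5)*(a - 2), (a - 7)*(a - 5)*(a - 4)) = a - 5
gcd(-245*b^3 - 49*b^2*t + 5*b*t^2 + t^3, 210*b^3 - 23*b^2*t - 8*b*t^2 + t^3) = -35*b^2 - 2*b*t + t^2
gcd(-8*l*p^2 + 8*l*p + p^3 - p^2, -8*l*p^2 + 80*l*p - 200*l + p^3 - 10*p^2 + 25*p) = -8*l + p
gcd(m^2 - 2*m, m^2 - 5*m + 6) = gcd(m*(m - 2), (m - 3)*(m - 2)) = m - 2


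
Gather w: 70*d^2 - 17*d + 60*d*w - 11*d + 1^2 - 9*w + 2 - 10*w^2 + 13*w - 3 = 70*d^2 - 28*d - 10*w^2 + w*(60*d + 4)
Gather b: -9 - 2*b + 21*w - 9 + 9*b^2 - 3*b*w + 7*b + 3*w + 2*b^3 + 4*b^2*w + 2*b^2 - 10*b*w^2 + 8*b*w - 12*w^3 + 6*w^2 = 2*b^3 + b^2*(4*w + 11) + b*(-10*w^2 + 5*w + 5) - 12*w^3 + 6*w^2 + 24*w - 18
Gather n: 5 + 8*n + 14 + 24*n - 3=32*n + 16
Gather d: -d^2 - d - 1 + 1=-d^2 - d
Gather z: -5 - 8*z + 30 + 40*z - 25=32*z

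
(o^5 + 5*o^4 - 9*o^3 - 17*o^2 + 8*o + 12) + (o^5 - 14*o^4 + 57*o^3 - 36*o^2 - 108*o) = 2*o^5 - 9*o^4 + 48*o^3 - 53*o^2 - 100*o + 12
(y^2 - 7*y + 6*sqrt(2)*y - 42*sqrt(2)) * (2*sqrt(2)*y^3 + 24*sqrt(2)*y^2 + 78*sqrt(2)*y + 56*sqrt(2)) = 2*sqrt(2)*y^5 + 10*sqrt(2)*y^4 + 24*y^4 - 90*sqrt(2)*y^3 + 120*y^3 - 1080*y^2 - 490*sqrt(2)*y^2 - 5880*y - 392*sqrt(2)*y - 4704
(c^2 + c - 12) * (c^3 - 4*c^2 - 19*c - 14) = c^5 - 3*c^4 - 35*c^3 + 15*c^2 + 214*c + 168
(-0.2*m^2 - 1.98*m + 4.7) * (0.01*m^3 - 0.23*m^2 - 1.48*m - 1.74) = -0.002*m^5 + 0.0262*m^4 + 0.7984*m^3 + 2.1974*m^2 - 3.5108*m - 8.178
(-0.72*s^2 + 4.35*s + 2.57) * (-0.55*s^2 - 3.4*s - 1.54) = 0.396*s^4 + 0.0554999999999999*s^3 - 15.0947*s^2 - 15.437*s - 3.9578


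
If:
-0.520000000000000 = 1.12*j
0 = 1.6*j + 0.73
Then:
No Solution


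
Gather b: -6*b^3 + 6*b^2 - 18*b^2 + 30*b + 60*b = -6*b^3 - 12*b^2 + 90*b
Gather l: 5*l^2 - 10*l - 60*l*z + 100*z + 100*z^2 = 5*l^2 + l*(-60*z - 10) + 100*z^2 + 100*z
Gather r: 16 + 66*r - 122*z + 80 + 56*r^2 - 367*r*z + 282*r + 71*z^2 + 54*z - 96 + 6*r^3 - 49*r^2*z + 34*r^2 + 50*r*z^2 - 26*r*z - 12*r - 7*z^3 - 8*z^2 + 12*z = 6*r^3 + r^2*(90 - 49*z) + r*(50*z^2 - 393*z + 336) - 7*z^3 + 63*z^2 - 56*z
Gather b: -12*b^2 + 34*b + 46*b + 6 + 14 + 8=-12*b^2 + 80*b + 28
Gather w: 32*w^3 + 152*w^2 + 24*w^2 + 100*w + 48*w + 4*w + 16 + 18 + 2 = 32*w^3 + 176*w^2 + 152*w + 36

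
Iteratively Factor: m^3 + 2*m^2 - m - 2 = (m - 1)*(m^2 + 3*m + 2) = (m - 1)*(m + 1)*(m + 2)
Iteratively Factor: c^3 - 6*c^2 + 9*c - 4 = (c - 1)*(c^2 - 5*c + 4) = (c - 4)*(c - 1)*(c - 1)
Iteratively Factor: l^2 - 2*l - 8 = (l + 2)*(l - 4)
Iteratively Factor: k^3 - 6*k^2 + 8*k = (k)*(k^2 - 6*k + 8) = k*(k - 4)*(k - 2)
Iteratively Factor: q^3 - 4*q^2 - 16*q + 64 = (q - 4)*(q^2 - 16) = (q - 4)*(q + 4)*(q - 4)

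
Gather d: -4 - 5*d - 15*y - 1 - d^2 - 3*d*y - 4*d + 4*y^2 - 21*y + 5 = -d^2 + d*(-3*y - 9) + 4*y^2 - 36*y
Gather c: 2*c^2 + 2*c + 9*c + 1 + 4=2*c^2 + 11*c + 5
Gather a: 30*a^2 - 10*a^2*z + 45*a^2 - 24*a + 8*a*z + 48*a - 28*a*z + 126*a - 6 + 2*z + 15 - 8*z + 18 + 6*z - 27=a^2*(75 - 10*z) + a*(150 - 20*z)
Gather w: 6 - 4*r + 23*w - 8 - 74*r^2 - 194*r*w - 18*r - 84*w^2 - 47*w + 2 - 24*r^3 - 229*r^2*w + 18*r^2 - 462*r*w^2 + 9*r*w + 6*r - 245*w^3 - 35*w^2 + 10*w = -24*r^3 - 56*r^2 - 16*r - 245*w^3 + w^2*(-462*r - 119) + w*(-229*r^2 - 185*r - 14)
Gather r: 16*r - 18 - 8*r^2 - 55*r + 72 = -8*r^2 - 39*r + 54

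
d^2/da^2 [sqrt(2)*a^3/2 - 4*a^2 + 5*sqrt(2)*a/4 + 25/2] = 3*sqrt(2)*a - 8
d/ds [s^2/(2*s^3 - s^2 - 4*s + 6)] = 2*s*(2*s^3 - s^2 + s*(-3*s^2 + s + 2) - 4*s + 6)/(2*s^3 - s^2 - 4*s + 6)^2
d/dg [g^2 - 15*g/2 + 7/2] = 2*g - 15/2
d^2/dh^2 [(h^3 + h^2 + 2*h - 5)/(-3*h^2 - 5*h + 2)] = 2*(-34*h^3 + 147*h^2 + 177*h + 131)/(27*h^6 + 135*h^5 + 171*h^4 - 55*h^3 - 114*h^2 + 60*h - 8)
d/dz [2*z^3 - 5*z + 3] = 6*z^2 - 5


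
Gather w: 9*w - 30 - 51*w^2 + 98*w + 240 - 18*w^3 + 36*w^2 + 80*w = -18*w^3 - 15*w^2 + 187*w + 210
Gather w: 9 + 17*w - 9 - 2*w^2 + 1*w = -2*w^2 + 18*w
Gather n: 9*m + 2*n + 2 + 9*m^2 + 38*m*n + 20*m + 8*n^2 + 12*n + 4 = 9*m^2 + 29*m + 8*n^2 + n*(38*m + 14) + 6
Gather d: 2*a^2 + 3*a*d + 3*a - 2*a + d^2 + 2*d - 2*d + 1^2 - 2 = 2*a^2 + 3*a*d + a + d^2 - 1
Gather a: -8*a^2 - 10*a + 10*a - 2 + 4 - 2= -8*a^2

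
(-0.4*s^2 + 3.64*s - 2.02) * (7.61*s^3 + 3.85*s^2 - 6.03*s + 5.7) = -3.044*s^5 + 26.1604*s^4 + 1.0538*s^3 - 32.0062*s^2 + 32.9286*s - 11.514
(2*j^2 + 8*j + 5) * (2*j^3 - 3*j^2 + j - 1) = 4*j^5 + 10*j^4 - 12*j^3 - 9*j^2 - 3*j - 5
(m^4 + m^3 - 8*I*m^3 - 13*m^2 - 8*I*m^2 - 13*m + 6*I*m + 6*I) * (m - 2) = m^5 - m^4 - 8*I*m^4 - 15*m^3 + 8*I*m^3 + 13*m^2 + 22*I*m^2 + 26*m - 6*I*m - 12*I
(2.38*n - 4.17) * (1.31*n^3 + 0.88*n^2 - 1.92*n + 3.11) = 3.1178*n^4 - 3.3683*n^3 - 8.2392*n^2 + 15.4082*n - 12.9687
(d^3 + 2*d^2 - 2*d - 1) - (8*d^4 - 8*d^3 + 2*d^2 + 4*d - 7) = -8*d^4 + 9*d^3 - 6*d + 6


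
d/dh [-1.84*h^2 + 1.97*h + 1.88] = 1.97 - 3.68*h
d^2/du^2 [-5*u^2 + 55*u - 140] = -10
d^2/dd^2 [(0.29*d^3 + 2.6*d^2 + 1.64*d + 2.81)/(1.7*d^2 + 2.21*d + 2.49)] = (-9.679562*d^3 - 7.734354*d^2 + 32.478474*d + 17.85019)/(4.913*d^6 + 19.1607*d^5 + 46.49721*d^4 + 66.923441*d^3 + 68.104737*d^2 + 41.106663*d + 15.438249)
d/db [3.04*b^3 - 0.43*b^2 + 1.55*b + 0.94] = 9.12*b^2 - 0.86*b + 1.55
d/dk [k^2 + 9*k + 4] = 2*k + 9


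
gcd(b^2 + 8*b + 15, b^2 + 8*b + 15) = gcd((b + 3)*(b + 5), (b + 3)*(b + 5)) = b^2 + 8*b + 15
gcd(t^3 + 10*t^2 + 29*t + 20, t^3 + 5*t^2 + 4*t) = t^2 + 5*t + 4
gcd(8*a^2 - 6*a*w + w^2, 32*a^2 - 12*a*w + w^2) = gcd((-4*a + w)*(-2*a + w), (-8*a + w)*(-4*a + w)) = -4*a + w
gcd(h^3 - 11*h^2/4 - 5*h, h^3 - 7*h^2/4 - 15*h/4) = h^2 + 5*h/4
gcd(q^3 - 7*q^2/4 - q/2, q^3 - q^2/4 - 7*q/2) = q^2 - 2*q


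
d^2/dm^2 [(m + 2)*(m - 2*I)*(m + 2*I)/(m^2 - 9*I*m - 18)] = (m^3*(-118 + 36*I) + m^2*(264 + 972*I) + m*(2376 - 432*I) + 288 - 1296*I)/(m^6 - 27*I*m^5 - 297*m^4 + 1701*I*m^3 + 5346*m^2 - 8748*I*m - 5832)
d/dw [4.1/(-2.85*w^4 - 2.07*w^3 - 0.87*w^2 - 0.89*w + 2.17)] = (46.74*w^3 + 25.461*w^2 + 7.134*w + 3.649)/(2.85*w^4 + 2.07*w^3 + 0.87*w^2 + 0.89*w - 2.17)^2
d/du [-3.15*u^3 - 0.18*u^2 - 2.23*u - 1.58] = -9.45*u^2 - 0.36*u - 2.23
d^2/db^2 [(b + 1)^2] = 2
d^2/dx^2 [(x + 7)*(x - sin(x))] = (x + 7)*sin(x) - 2*cos(x) + 2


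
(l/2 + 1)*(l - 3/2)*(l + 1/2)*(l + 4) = l^4/2 + 5*l^3/2 + 5*l^2/8 - 25*l/4 - 3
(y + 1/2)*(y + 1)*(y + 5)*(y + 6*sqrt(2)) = y^4 + 13*y^3/2 + 6*sqrt(2)*y^3 + 8*y^2 + 39*sqrt(2)*y^2 + 5*y/2 + 48*sqrt(2)*y + 15*sqrt(2)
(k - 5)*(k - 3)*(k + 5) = k^3 - 3*k^2 - 25*k + 75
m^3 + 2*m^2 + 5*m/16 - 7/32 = (m - 1/4)*(m + 1/2)*(m + 7/4)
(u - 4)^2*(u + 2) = u^3 - 6*u^2 + 32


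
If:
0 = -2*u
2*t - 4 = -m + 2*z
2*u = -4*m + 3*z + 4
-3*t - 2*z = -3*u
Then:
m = 4/31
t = 24/31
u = 0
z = -36/31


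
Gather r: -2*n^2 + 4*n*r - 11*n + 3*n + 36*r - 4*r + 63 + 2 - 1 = -2*n^2 - 8*n + r*(4*n + 32) + 64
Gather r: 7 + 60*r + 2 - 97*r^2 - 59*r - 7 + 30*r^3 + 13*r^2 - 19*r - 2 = 30*r^3 - 84*r^2 - 18*r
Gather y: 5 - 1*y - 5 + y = 0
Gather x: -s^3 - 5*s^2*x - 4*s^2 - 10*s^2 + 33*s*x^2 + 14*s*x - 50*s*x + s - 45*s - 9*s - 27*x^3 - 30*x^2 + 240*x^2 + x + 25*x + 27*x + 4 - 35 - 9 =-s^3 - 14*s^2 - 53*s - 27*x^3 + x^2*(33*s + 210) + x*(-5*s^2 - 36*s + 53) - 40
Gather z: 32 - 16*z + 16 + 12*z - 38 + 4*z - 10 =0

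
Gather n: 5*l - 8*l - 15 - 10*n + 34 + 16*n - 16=-3*l + 6*n + 3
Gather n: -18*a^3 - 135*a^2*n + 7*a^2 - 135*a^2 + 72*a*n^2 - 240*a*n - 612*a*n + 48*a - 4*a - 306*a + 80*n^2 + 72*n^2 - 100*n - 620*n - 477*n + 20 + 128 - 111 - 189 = -18*a^3 - 128*a^2 - 262*a + n^2*(72*a + 152) + n*(-135*a^2 - 852*a - 1197) - 152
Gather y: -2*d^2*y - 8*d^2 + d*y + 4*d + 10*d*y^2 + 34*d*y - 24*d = -8*d^2 + 10*d*y^2 - 20*d + y*(-2*d^2 + 35*d)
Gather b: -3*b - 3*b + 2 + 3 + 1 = 6 - 6*b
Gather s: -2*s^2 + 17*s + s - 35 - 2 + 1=-2*s^2 + 18*s - 36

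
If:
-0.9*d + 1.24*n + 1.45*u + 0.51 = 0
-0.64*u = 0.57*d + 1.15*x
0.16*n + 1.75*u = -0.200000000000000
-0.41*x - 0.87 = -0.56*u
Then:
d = 6.48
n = 4.96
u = -0.57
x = -2.90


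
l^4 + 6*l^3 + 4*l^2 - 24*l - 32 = (l - 2)*(l + 2)^2*(l + 4)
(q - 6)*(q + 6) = q^2 - 36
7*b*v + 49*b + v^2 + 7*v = (7*b + v)*(v + 7)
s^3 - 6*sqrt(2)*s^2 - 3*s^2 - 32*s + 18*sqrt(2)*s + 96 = (s - 3)*(s - 8*sqrt(2))*(s + 2*sqrt(2))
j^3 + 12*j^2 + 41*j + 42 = (j + 2)*(j + 3)*(j + 7)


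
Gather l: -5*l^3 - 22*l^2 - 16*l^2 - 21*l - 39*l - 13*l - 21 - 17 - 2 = -5*l^3 - 38*l^2 - 73*l - 40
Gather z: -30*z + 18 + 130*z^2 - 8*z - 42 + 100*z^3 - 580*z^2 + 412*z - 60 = 100*z^3 - 450*z^2 + 374*z - 84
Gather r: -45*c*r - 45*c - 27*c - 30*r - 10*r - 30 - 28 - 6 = -72*c + r*(-45*c - 40) - 64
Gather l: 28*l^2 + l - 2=28*l^2 + l - 2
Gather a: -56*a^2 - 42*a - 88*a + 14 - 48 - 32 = -56*a^2 - 130*a - 66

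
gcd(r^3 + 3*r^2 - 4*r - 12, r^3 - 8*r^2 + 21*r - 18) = r - 2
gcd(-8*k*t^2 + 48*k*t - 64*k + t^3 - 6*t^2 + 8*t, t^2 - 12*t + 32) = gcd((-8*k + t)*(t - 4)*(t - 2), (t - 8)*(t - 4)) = t - 4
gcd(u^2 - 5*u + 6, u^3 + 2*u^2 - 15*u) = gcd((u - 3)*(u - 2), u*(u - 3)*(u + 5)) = u - 3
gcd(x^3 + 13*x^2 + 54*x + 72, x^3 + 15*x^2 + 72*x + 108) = x^2 + 9*x + 18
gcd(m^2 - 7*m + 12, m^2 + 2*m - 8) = 1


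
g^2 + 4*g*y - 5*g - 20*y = (g - 5)*(g + 4*y)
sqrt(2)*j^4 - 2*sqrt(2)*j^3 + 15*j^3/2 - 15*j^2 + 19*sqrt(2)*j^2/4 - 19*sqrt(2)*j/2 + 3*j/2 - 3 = (j - 2)*(j + sqrt(2)/2)*(j + 3*sqrt(2))*(sqrt(2)*j + 1/2)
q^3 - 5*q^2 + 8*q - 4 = (q - 2)^2*(q - 1)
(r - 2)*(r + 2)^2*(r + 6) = r^4 + 8*r^3 + 8*r^2 - 32*r - 48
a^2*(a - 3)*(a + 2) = a^4 - a^3 - 6*a^2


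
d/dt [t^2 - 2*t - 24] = 2*t - 2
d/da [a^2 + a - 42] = 2*a + 1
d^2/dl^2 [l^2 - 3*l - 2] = 2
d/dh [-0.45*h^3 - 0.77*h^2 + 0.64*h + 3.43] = -1.35*h^2 - 1.54*h + 0.64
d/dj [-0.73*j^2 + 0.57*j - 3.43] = 0.57 - 1.46*j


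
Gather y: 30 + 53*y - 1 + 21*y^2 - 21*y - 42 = 21*y^2 + 32*y - 13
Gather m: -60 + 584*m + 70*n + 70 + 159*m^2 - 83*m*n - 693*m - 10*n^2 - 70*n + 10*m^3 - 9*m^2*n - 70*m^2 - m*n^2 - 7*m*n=10*m^3 + m^2*(89 - 9*n) + m*(-n^2 - 90*n - 109) - 10*n^2 + 10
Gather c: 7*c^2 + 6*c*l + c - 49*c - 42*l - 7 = 7*c^2 + c*(6*l - 48) - 42*l - 7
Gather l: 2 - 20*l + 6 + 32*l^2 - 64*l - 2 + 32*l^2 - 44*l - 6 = 64*l^2 - 128*l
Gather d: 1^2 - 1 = 0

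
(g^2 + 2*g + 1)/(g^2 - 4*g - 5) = (g + 1)/(g - 5)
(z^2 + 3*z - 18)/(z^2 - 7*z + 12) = (z + 6)/(z - 4)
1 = 1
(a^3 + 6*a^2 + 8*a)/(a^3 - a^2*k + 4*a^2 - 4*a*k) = (a + 2)/(a - k)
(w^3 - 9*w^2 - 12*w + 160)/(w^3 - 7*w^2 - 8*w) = (w^2 - w - 20)/(w*(w + 1))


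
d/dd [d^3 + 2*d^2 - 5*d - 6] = 3*d^2 + 4*d - 5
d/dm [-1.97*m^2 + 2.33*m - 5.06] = 2.33 - 3.94*m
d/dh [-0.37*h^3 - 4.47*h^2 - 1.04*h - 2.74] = -1.11*h^2 - 8.94*h - 1.04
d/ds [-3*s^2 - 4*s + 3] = -6*s - 4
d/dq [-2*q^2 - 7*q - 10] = -4*q - 7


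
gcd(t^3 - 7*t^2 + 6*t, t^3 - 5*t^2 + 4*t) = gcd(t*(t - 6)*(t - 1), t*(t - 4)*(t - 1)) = t^2 - t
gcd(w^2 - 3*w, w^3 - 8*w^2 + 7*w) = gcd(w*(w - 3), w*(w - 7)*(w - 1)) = w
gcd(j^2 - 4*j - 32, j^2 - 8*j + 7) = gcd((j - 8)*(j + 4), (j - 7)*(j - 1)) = 1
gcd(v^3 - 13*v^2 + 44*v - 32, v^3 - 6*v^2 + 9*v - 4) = v^2 - 5*v + 4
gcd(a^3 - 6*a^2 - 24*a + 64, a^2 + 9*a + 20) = a + 4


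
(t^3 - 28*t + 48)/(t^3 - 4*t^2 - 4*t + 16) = (t + 6)/(t + 2)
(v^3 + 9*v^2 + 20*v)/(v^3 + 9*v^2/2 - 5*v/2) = 2*(v + 4)/(2*v - 1)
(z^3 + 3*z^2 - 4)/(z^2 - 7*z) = (z^3 + 3*z^2 - 4)/(z*(z - 7))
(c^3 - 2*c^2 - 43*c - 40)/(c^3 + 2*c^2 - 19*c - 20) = (c - 8)/(c - 4)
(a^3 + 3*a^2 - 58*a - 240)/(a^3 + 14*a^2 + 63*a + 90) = (a - 8)/(a + 3)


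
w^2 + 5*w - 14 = (w - 2)*(w + 7)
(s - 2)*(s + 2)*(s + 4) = s^3 + 4*s^2 - 4*s - 16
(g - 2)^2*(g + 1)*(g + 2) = g^4 - g^3 - 6*g^2 + 4*g + 8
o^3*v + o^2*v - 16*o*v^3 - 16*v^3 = (o - 4*v)*(o + 4*v)*(o*v + v)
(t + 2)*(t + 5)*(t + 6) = t^3 + 13*t^2 + 52*t + 60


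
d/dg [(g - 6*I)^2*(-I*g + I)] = I*(g - 6*I)*(-3*g + 2 + 6*I)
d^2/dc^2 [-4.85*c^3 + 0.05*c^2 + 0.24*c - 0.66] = 0.1 - 29.1*c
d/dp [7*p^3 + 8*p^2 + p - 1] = 21*p^2 + 16*p + 1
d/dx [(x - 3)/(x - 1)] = 2/(x - 1)^2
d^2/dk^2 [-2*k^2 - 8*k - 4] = -4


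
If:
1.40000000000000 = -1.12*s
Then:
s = -1.25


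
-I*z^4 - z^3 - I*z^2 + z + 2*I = (z - 1)*(z - 2*I)*(z + I)*(-I*z - I)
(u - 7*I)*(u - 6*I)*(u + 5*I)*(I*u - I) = I*u^4 + 8*u^3 - I*u^3 - 8*u^2 + 23*I*u^2 + 210*u - 23*I*u - 210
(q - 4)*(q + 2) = q^2 - 2*q - 8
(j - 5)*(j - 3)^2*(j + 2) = j^4 - 9*j^3 + 17*j^2 + 33*j - 90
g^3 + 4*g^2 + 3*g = g*(g + 1)*(g + 3)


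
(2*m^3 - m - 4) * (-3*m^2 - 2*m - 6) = -6*m^5 - 4*m^4 - 9*m^3 + 14*m^2 + 14*m + 24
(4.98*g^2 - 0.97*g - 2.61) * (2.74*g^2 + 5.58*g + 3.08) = 13.6452*g^4 + 25.1306*g^3 + 2.7744*g^2 - 17.5514*g - 8.0388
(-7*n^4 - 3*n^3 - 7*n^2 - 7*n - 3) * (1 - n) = 7*n^5 - 4*n^4 + 4*n^3 - 4*n - 3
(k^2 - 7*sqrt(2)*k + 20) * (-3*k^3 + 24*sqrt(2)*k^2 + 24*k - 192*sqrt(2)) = -3*k^5 + 45*sqrt(2)*k^4 - 372*k^3 + 120*sqrt(2)*k^2 + 3168*k - 3840*sqrt(2)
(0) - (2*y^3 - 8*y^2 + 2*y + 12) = -2*y^3 + 8*y^2 - 2*y - 12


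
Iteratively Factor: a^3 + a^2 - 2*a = (a + 2)*(a^2 - a) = a*(a + 2)*(a - 1)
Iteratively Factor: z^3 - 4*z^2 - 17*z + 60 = (z + 4)*(z^2 - 8*z + 15) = (z - 3)*(z + 4)*(z - 5)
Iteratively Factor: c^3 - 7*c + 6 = (c - 2)*(c^2 + 2*c - 3) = (c - 2)*(c + 3)*(c - 1)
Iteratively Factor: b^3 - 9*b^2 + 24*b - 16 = (b - 4)*(b^2 - 5*b + 4) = (b - 4)*(b - 1)*(b - 4)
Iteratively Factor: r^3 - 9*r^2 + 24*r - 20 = (r - 2)*(r^2 - 7*r + 10) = (r - 2)^2*(r - 5)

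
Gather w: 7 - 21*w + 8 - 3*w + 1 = 16 - 24*w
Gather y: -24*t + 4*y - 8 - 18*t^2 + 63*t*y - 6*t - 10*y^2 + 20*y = -18*t^2 - 30*t - 10*y^2 + y*(63*t + 24) - 8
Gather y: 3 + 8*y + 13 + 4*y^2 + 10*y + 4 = 4*y^2 + 18*y + 20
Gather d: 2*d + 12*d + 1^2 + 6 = 14*d + 7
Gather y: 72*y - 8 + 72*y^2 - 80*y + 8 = 72*y^2 - 8*y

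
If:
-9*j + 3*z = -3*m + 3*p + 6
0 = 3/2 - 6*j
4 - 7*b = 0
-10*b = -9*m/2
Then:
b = 4/7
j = 1/4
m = 80/63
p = z - 373/252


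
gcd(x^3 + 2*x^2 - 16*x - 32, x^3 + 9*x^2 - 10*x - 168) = x - 4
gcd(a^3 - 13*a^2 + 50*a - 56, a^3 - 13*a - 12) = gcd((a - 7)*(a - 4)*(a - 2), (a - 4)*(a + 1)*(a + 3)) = a - 4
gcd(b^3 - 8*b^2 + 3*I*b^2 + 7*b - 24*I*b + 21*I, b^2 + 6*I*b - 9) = b + 3*I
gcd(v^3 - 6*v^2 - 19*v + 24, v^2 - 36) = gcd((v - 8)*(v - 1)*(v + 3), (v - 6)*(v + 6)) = 1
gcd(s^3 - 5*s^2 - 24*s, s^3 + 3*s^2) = s^2 + 3*s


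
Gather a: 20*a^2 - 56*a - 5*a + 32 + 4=20*a^2 - 61*a + 36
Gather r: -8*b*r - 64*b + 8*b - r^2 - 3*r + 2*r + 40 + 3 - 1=-56*b - r^2 + r*(-8*b - 1) + 42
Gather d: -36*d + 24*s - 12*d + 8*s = -48*d + 32*s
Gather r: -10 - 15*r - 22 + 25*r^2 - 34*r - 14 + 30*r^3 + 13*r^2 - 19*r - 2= 30*r^3 + 38*r^2 - 68*r - 48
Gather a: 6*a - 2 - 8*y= 6*a - 8*y - 2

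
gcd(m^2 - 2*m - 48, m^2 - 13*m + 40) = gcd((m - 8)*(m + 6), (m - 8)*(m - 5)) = m - 8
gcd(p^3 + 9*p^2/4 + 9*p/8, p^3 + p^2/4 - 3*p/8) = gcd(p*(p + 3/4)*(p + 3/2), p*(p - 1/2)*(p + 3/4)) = p^2 + 3*p/4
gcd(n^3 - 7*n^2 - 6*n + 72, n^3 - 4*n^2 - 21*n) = n + 3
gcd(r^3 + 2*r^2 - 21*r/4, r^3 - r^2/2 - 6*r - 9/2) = 1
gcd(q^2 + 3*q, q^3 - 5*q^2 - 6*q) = q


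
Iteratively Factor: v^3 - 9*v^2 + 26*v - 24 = (v - 2)*(v^2 - 7*v + 12) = (v - 3)*(v - 2)*(v - 4)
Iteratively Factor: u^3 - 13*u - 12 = (u + 3)*(u^2 - 3*u - 4) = (u + 1)*(u + 3)*(u - 4)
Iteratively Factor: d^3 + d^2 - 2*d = (d - 1)*(d^2 + 2*d) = d*(d - 1)*(d + 2)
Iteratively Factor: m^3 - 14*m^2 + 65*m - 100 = (m - 5)*(m^2 - 9*m + 20) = (m - 5)^2*(m - 4)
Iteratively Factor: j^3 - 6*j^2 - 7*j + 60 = (j - 5)*(j^2 - j - 12) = (j - 5)*(j - 4)*(j + 3)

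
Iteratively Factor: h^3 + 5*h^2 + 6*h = (h + 2)*(h^2 + 3*h) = (h + 2)*(h + 3)*(h)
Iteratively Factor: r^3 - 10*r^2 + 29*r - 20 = (r - 4)*(r^2 - 6*r + 5) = (r - 4)*(r - 1)*(r - 5)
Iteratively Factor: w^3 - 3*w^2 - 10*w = (w + 2)*(w^2 - 5*w) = (w - 5)*(w + 2)*(w)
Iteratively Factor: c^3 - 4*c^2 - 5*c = (c - 5)*(c^2 + c) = c*(c - 5)*(c + 1)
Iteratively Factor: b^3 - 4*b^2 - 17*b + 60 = (b - 5)*(b^2 + b - 12) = (b - 5)*(b + 4)*(b - 3)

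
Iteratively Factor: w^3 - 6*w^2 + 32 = (w - 4)*(w^2 - 2*w - 8) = (w - 4)*(w + 2)*(w - 4)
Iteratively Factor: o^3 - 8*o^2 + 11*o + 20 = (o - 5)*(o^2 - 3*o - 4) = (o - 5)*(o - 4)*(o + 1)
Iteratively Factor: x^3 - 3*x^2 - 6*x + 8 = (x - 1)*(x^2 - 2*x - 8) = (x - 1)*(x + 2)*(x - 4)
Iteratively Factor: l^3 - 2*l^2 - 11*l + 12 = (l - 4)*(l^2 + 2*l - 3) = (l - 4)*(l - 1)*(l + 3)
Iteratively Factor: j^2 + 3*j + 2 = (j + 1)*(j + 2)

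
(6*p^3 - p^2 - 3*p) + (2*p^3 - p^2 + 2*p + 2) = 8*p^3 - 2*p^2 - p + 2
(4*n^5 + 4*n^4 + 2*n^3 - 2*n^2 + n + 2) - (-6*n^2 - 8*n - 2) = 4*n^5 + 4*n^4 + 2*n^3 + 4*n^2 + 9*n + 4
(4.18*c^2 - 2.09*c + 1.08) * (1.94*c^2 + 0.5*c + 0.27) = 8.1092*c^4 - 1.9646*c^3 + 2.1788*c^2 - 0.0243*c + 0.2916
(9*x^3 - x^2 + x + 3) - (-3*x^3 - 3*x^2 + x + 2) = 12*x^3 + 2*x^2 + 1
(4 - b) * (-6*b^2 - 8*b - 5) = 6*b^3 - 16*b^2 - 27*b - 20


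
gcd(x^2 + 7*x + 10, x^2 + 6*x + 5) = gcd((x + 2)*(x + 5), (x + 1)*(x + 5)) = x + 5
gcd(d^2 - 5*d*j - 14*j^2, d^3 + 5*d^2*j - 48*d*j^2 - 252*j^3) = d - 7*j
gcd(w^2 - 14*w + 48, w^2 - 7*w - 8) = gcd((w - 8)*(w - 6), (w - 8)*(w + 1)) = w - 8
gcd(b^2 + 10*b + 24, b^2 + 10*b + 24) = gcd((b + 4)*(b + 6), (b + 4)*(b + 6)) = b^2 + 10*b + 24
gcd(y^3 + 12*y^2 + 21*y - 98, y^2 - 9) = 1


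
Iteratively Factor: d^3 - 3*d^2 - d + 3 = (d - 3)*(d^2 - 1) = (d - 3)*(d - 1)*(d + 1)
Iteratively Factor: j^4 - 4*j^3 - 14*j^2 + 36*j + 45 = (j + 3)*(j^3 - 7*j^2 + 7*j + 15) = (j - 3)*(j + 3)*(j^2 - 4*j - 5) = (j - 5)*(j - 3)*(j + 3)*(j + 1)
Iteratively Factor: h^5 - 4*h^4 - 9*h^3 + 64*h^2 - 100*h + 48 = (h - 1)*(h^4 - 3*h^3 - 12*h^2 + 52*h - 48) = (h - 1)*(h + 4)*(h^3 - 7*h^2 + 16*h - 12) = (h - 2)*(h - 1)*(h + 4)*(h^2 - 5*h + 6) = (h - 2)^2*(h - 1)*(h + 4)*(h - 3)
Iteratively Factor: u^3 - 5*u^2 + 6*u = (u - 2)*(u^2 - 3*u) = u*(u - 2)*(u - 3)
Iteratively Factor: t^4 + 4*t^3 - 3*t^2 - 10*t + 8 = (t + 4)*(t^3 - 3*t + 2) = (t - 1)*(t + 4)*(t^2 + t - 2) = (t - 1)*(t + 2)*(t + 4)*(t - 1)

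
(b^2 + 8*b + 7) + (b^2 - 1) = 2*b^2 + 8*b + 6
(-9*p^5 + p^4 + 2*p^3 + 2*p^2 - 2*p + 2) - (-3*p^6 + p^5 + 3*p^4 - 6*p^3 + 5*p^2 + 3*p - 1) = 3*p^6 - 10*p^5 - 2*p^4 + 8*p^3 - 3*p^2 - 5*p + 3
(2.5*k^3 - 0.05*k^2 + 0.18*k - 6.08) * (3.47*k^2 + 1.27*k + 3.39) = 8.675*k^5 + 3.0015*k^4 + 9.0361*k^3 - 21.0385*k^2 - 7.1114*k - 20.6112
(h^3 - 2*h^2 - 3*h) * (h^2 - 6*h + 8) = h^5 - 8*h^4 + 17*h^3 + 2*h^2 - 24*h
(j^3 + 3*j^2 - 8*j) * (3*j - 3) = 3*j^4 + 6*j^3 - 33*j^2 + 24*j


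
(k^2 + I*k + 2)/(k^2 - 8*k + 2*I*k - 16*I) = (k - I)/(k - 8)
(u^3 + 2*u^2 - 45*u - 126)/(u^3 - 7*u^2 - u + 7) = (u^2 + 9*u + 18)/(u^2 - 1)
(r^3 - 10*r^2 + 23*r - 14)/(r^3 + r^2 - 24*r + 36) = (r^2 - 8*r + 7)/(r^2 + 3*r - 18)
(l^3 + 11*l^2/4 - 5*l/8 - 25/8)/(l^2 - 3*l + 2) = (8*l^2 + 30*l + 25)/(8*(l - 2))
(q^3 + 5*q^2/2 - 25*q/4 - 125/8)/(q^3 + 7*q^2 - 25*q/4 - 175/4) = (q + 5/2)/(q + 7)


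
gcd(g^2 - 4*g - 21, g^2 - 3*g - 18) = g + 3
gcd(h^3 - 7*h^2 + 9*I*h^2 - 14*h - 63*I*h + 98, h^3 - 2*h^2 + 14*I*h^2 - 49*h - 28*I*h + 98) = h + 7*I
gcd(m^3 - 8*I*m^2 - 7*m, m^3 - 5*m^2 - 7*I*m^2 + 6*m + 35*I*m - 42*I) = m - 7*I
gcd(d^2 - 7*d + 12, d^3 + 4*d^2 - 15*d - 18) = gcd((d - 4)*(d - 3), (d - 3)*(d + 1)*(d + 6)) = d - 3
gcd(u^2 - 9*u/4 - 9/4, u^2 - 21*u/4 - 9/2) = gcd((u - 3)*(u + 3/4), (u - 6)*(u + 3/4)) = u + 3/4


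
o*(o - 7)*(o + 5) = o^3 - 2*o^2 - 35*o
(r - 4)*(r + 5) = r^2 + r - 20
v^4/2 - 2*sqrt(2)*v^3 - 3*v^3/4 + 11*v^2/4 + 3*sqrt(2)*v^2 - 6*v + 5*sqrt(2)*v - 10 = (v/2 + 1/2)*(v - 5/2)*(v - 2*sqrt(2))^2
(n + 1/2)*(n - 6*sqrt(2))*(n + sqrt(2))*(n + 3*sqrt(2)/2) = n^4 - 7*sqrt(2)*n^3/2 + n^3/2 - 27*n^2 - 7*sqrt(2)*n^2/4 - 18*sqrt(2)*n - 27*n/2 - 9*sqrt(2)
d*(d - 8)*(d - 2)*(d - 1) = d^4 - 11*d^3 + 26*d^2 - 16*d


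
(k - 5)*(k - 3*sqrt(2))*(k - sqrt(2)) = k^3 - 4*sqrt(2)*k^2 - 5*k^2 + 6*k + 20*sqrt(2)*k - 30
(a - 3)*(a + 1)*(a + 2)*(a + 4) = a^4 + 4*a^3 - 7*a^2 - 34*a - 24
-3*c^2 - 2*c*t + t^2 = (-3*c + t)*(c + t)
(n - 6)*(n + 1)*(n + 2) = n^3 - 3*n^2 - 16*n - 12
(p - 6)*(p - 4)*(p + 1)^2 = p^4 - 8*p^3 + 5*p^2 + 38*p + 24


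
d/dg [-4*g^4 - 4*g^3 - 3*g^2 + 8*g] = -16*g^3 - 12*g^2 - 6*g + 8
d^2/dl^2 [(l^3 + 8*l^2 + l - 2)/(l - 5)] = 2*(l^3 - 15*l^2 + 75*l + 203)/(l^3 - 15*l^2 + 75*l - 125)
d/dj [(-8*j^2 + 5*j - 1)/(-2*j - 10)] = (4*j^2 + 40*j - 13)/(j^2 + 10*j + 25)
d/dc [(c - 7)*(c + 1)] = 2*c - 6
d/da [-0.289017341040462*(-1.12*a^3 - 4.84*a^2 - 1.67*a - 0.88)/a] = 0.647398843930636*a + 1.39884393063584 - 0.254335260115607/a^2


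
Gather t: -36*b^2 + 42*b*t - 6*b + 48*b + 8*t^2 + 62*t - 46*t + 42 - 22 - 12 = -36*b^2 + 42*b + 8*t^2 + t*(42*b + 16) + 8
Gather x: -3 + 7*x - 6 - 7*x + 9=0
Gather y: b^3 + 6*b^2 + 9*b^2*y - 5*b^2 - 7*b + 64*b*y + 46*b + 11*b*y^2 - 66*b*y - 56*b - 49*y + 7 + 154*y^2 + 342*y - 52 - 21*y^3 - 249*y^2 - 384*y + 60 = b^3 + b^2 - 17*b - 21*y^3 + y^2*(11*b - 95) + y*(9*b^2 - 2*b - 91) + 15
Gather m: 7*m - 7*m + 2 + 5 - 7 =0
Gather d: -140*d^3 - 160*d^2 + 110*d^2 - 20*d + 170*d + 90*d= -140*d^3 - 50*d^2 + 240*d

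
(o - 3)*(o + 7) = o^2 + 4*o - 21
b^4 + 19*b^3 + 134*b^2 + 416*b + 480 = (b + 4)^2*(b + 5)*(b + 6)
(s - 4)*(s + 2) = s^2 - 2*s - 8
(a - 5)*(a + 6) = a^2 + a - 30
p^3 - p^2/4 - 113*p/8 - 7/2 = (p - 4)*(p + 1/4)*(p + 7/2)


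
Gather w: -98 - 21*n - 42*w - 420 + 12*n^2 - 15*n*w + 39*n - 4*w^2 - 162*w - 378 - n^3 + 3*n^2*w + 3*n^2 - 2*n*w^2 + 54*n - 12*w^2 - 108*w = -n^3 + 15*n^2 + 72*n + w^2*(-2*n - 16) + w*(3*n^2 - 15*n - 312) - 896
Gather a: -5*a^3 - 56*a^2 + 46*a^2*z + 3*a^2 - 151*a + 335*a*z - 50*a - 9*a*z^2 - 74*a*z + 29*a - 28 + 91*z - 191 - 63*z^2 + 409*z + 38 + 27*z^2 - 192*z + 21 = -5*a^3 + a^2*(46*z - 53) + a*(-9*z^2 + 261*z - 172) - 36*z^2 + 308*z - 160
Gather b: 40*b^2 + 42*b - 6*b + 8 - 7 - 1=40*b^2 + 36*b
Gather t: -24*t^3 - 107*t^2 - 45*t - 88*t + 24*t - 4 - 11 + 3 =-24*t^3 - 107*t^2 - 109*t - 12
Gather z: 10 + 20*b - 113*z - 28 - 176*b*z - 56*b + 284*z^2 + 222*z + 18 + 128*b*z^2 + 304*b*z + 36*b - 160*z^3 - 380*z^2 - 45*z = -160*z^3 + z^2*(128*b - 96) + z*(128*b + 64)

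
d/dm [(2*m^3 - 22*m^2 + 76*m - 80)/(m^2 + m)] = 2*(m^4 + 2*m^3 - 49*m^2 + 80*m + 40)/(m^2*(m^2 + 2*m + 1))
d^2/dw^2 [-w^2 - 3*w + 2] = -2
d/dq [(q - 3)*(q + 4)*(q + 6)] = 3*q^2 + 14*q - 6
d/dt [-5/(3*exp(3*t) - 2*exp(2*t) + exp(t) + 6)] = (45*exp(2*t) - 20*exp(t) + 5)*exp(t)/(3*exp(3*t) - 2*exp(2*t) + exp(t) + 6)^2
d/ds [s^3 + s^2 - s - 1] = 3*s^2 + 2*s - 1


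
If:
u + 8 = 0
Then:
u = -8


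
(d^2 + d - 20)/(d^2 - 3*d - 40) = (d - 4)/(d - 8)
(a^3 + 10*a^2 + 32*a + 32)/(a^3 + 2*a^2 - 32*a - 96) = (a + 2)/(a - 6)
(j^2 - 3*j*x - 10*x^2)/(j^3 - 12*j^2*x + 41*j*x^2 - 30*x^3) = (j + 2*x)/(j^2 - 7*j*x + 6*x^2)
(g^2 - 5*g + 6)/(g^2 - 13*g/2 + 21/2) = 2*(g - 2)/(2*g - 7)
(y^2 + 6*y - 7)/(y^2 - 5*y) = (y^2 + 6*y - 7)/(y*(y - 5))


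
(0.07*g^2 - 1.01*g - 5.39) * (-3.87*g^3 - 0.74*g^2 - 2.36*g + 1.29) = -0.2709*g^5 + 3.8569*g^4 + 21.4415*g^3 + 6.4625*g^2 + 11.4175*g - 6.9531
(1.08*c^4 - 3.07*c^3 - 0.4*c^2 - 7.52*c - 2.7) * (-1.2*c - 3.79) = -1.296*c^5 - 0.409200000000001*c^4 + 12.1153*c^3 + 10.54*c^2 + 31.7408*c + 10.233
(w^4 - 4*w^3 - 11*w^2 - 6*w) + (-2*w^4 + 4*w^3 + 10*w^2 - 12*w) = -w^4 - w^2 - 18*w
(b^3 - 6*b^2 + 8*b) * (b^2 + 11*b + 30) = b^5 + 5*b^4 - 28*b^3 - 92*b^2 + 240*b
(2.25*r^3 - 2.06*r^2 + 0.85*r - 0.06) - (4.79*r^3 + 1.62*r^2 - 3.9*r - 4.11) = -2.54*r^3 - 3.68*r^2 + 4.75*r + 4.05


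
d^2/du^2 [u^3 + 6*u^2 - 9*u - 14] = 6*u + 12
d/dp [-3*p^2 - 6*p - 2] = -6*p - 6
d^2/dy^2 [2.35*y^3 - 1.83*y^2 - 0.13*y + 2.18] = 14.1*y - 3.66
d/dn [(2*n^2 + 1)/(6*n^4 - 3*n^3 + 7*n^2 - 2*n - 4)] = (-24*n^5 + 6*n^4 - 24*n^3 + 5*n^2 - 30*n + 2)/(36*n^8 - 36*n^7 + 93*n^6 - 66*n^5 + 13*n^4 - 4*n^3 - 52*n^2 + 16*n + 16)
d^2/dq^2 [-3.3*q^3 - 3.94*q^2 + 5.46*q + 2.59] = -19.8*q - 7.88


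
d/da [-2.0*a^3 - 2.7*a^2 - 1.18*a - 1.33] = -6.0*a^2 - 5.4*a - 1.18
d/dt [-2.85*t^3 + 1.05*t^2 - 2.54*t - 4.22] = -8.55*t^2 + 2.1*t - 2.54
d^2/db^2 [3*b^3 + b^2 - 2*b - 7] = 18*b + 2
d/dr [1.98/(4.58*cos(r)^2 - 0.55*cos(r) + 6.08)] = (18.1368*cos(r) - 1.089)*sin(r)/(4.58*cos(r)^2 - 0.55*cos(r) + 6.08)^2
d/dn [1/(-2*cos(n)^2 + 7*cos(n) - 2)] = (7 - 4*cos(n))*sin(n)/(-7*cos(n) + cos(2*n) + 3)^2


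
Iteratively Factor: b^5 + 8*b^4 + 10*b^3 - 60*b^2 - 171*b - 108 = (b - 3)*(b^4 + 11*b^3 + 43*b^2 + 69*b + 36) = (b - 3)*(b + 4)*(b^3 + 7*b^2 + 15*b + 9) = (b - 3)*(b + 3)*(b + 4)*(b^2 + 4*b + 3) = (b - 3)*(b + 1)*(b + 3)*(b + 4)*(b + 3)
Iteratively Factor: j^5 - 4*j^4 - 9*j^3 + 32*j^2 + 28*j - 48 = (j - 4)*(j^4 - 9*j^2 - 4*j + 12) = (j - 4)*(j + 2)*(j^3 - 2*j^2 - 5*j + 6) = (j - 4)*(j - 3)*(j + 2)*(j^2 + j - 2) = (j - 4)*(j - 3)*(j + 2)^2*(j - 1)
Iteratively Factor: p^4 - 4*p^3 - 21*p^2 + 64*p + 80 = (p - 5)*(p^3 + p^2 - 16*p - 16) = (p - 5)*(p + 1)*(p^2 - 16) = (p - 5)*(p - 4)*(p + 1)*(p + 4)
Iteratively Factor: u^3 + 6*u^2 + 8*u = (u + 4)*(u^2 + 2*u) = (u + 2)*(u + 4)*(u)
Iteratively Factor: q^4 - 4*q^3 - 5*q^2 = (q)*(q^3 - 4*q^2 - 5*q) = q*(q - 5)*(q^2 + q) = q^2*(q - 5)*(q + 1)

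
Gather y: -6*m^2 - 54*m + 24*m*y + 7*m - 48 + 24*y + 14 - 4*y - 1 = -6*m^2 - 47*m + y*(24*m + 20) - 35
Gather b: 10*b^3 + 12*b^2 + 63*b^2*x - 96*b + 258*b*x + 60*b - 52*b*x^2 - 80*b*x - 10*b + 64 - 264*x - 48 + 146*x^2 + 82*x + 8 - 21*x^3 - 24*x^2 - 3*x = 10*b^3 + b^2*(63*x + 12) + b*(-52*x^2 + 178*x - 46) - 21*x^3 + 122*x^2 - 185*x + 24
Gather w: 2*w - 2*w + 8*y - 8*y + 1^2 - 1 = 0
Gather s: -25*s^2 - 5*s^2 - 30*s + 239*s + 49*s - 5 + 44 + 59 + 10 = -30*s^2 + 258*s + 108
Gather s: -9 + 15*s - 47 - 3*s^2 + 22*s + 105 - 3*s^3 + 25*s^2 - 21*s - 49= -3*s^3 + 22*s^2 + 16*s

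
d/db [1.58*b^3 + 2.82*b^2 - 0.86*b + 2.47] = 4.74*b^2 + 5.64*b - 0.86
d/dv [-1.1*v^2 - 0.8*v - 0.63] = -2.2*v - 0.8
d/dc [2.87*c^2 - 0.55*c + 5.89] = 5.74*c - 0.55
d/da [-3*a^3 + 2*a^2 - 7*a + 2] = -9*a^2 + 4*a - 7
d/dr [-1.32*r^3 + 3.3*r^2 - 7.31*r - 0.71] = -3.96*r^2 + 6.6*r - 7.31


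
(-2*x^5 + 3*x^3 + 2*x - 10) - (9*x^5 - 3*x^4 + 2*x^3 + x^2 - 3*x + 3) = -11*x^5 + 3*x^4 + x^3 - x^2 + 5*x - 13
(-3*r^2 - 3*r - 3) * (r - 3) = -3*r^3 + 6*r^2 + 6*r + 9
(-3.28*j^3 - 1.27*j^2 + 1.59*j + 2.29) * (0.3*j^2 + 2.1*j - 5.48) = -0.984*j^5 - 7.269*j^4 + 15.7844*j^3 + 10.9856*j^2 - 3.9042*j - 12.5492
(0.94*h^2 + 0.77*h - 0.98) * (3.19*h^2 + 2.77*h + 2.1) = 2.9986*h^4 + 5.0601*h^3 + 0.980700000000001*h^2 - 1.0976*h - 2.058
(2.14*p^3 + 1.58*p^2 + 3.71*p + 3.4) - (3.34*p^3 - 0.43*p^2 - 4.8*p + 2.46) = -1.2*p^3 + 2.01*p^2 + 8.51*p + 0.94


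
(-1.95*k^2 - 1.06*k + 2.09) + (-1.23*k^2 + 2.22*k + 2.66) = -3.18*k^2 + 1.16*k + 4.75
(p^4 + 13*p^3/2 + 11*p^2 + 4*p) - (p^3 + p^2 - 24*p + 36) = p^4 + 11*p^3/2 + 10*p^2 + 28*p - 36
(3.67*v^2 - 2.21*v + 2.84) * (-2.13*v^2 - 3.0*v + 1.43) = -7.8171*v^4 - 6.3027*v^3 + 5.8289*v^2 - 11.6803*v + 4.0612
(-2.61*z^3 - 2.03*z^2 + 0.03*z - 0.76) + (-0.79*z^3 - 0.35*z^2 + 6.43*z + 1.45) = -3.4*z^3 - 2.38*z^2 + 6.46*z + 0.69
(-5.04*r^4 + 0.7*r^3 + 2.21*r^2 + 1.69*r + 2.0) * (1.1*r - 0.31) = -5.544*r^5 + 2.3324*r^4 + 2.214*r^3 + 1.1739*r^2 + 1.6761*r - 0.62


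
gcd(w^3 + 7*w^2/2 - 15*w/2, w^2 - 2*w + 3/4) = w - 3/2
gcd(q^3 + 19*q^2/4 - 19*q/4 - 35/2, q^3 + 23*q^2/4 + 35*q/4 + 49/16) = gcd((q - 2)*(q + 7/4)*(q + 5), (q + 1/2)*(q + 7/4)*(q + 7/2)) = q + 7/4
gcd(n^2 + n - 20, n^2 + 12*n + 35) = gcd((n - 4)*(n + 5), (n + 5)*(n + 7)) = n + 5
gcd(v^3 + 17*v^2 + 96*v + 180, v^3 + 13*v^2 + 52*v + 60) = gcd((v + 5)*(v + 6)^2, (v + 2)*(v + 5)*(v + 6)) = v^2 + 11*v + 30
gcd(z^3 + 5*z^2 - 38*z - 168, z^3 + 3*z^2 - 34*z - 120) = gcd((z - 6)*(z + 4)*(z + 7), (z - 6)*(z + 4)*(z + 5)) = z^2 - 2*z - 24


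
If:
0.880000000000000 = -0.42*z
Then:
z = -2.10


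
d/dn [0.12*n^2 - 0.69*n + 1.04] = 0.24*n - 0.69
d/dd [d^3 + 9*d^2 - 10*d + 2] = 3*d^2 + 18*d - 10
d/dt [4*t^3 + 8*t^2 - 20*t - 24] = 12*t^2 + 16*t - 20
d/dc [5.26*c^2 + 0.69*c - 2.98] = 10.52*c + 0.69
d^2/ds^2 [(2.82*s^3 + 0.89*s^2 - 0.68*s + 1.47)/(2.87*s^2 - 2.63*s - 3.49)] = (2.8421709430404e-14*s^5 + 97.736682*s^3 + 281.440104*s^2 + 98.646546*s + 83.947218)/(23.639903*s^6 - 64.989141*s^5 - 26.685834*s^4 + 139.865767*s^3 + 32.450718*s^2 - 96.100989*s - 42.508549)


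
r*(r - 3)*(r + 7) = r^3 + 4*r^2 - 21*r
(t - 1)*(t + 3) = t^2 + 2*t - 3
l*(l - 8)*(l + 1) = l^3 - 7*l^2 - 8*l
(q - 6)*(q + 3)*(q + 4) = q^3 + q^2 - 30*q - 72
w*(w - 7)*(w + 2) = w^3 - 5*w^2 - 14*w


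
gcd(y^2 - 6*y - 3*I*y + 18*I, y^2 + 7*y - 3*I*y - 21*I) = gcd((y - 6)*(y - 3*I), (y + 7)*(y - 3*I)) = y - 3*I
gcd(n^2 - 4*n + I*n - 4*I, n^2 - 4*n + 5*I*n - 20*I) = n - 4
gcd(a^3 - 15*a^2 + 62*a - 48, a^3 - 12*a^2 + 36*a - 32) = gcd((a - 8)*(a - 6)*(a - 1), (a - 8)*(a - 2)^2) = a - 8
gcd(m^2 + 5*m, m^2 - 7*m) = m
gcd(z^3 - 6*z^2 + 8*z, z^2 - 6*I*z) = z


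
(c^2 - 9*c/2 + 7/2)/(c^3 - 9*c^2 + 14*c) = (2*c^2 - 9*c + 7)/(2*c*(c^2 - 9*c + 14))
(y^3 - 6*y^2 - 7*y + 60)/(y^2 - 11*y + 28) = (y^2 - 2*y - 15)/(y - 7)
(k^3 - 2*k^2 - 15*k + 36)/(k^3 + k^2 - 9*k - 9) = (k^2 + k - 12)/(k^2 + 4*k + 3)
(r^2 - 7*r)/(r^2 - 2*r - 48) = r*(7 - r)/(-r^2 + 2*r + 48)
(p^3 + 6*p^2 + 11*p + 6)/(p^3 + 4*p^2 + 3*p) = (p + 2)/p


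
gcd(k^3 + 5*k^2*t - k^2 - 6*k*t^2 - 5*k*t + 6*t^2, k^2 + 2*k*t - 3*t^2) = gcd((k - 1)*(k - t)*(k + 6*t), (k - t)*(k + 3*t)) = -k + t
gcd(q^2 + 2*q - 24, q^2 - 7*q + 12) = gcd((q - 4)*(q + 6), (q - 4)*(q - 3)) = q - 4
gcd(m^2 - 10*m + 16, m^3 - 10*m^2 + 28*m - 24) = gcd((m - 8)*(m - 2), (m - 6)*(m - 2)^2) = m - 2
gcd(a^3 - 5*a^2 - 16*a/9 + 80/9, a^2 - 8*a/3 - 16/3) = a + 4/3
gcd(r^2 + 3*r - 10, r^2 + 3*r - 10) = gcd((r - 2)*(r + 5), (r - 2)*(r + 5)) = r^2 + 3*r - 10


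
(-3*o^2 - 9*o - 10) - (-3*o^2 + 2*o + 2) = -11*o - 12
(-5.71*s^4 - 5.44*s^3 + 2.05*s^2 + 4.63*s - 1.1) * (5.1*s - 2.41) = -29.121*s^5 - 13.9829*s^4 + 23.5654*s^3 + 18.6725*s^2 - 16.7683*s + 2.651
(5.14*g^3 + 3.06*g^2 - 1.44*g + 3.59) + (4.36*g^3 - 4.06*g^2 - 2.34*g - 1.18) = 9.5*g^3 - 1.0*g^2 - 3.78*g + 2.41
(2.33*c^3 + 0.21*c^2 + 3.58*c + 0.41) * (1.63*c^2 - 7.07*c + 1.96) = 3.7979*c^5 - 16.1308*c^4 + 8.9175*c^3 - 24.2307*c^2 + 4.1181*c + 0.8036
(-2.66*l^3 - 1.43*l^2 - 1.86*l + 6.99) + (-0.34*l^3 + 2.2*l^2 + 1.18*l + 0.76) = -3.0*l^3 + 0.77*l^2 - 0.68*l + 7.75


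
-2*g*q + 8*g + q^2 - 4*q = (-2*g + q)*(q - 4)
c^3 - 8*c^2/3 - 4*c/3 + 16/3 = (c - 2)^2*(c + 4/3)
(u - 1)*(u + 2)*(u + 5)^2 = u^4 + 11*u^3 + 33*u^2 + 5*u - 50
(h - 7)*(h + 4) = h^2 - 3*h - 28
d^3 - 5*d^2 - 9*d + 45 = (d - 5)*(d - 3)*(d + 3)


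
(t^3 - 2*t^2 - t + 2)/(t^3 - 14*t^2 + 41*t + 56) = (t^2 - 3*t + 2)/(t^2 - 15*t + 56)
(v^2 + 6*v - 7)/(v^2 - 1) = (v + 7)/(v + 1)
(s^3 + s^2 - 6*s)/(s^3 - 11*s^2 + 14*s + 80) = s*(s^2 + s - 6)/(s^3 - 11*s^2 + 14*s + 80)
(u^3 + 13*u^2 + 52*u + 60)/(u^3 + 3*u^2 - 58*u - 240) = (u + 2)/(u - 8)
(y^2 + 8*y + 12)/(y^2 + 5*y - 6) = (y + 2)/(y - 1)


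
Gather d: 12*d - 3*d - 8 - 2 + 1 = 9*d - 9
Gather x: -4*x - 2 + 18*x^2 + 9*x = 18*x^2 + 5*x - 2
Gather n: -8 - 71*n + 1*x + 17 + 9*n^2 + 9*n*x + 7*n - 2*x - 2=9*n^2 + n*(9*x - 64) - x + 7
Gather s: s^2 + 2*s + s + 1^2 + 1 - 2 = s^2 + 3*s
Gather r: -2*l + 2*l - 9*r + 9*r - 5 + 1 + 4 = 0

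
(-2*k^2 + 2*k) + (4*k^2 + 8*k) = 2*k^2 + 10*k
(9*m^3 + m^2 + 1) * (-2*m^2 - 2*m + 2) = -18*m^5 - 20*m^4 + 16*m^3 - 2*m + 2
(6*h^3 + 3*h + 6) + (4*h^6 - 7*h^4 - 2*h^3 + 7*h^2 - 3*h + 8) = 4*h^6 - 7*h^4 + 4*h^3 + 7*h^2 + 14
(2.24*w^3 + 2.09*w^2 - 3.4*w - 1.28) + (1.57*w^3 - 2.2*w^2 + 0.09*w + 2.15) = 3.81*w^3 - 0.11*w^2 - 3.31*w + 0.87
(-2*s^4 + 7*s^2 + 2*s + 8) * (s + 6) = -2*s^5 - 12*s^4 + 7*s^3 + 44*s^2 + 20*s + 48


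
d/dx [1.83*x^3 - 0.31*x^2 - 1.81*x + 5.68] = 5.49*x^2 - 0.62*x - 1.81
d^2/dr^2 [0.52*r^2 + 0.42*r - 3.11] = 1.04000000000000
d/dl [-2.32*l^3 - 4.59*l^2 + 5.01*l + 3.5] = -6.96*l^2 - 9.18*l + 5.01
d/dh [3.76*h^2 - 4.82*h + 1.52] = 7.52*h - 4.82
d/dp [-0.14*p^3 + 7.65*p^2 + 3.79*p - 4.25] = -0.42*p^2 + 15.3*p + 3.79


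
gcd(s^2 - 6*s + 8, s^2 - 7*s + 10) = s - 2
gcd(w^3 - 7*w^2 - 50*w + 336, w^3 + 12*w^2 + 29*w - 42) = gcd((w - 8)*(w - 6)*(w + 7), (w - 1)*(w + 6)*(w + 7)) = w + 7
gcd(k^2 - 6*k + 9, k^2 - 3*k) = k - 3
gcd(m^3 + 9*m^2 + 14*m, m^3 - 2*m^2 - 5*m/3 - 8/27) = 1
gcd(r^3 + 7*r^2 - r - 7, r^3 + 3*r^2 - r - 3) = r^2 - 1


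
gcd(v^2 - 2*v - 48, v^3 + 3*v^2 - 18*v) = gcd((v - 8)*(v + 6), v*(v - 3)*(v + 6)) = v + 6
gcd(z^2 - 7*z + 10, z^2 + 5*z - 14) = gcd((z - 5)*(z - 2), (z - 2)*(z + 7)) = z - 2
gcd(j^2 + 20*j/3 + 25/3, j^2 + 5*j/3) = j + 5/3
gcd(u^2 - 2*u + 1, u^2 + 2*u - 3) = u - 1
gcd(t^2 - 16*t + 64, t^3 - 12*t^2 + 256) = t^2 - 16*t + 64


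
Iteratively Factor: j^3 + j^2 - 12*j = (j - 3)*(j^2 + 4*j) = j*(j - 3)*(j + 4)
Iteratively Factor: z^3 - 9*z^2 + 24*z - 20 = (z - 5)*(z^2 - 4*z + 4) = (z - 5)*(z - 2)*(z - 2)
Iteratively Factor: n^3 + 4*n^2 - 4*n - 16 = (n + 4)*(n^2 - 4) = (n + 2)*(n + 4)*(n - 2)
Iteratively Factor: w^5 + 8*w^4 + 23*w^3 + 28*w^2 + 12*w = (w)*(w^4 + 8*w^3 + 23*w^2 + 28*w + 12) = w*(w + 1)*(w^3 + 7*w^2 + 16*w + 12) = w*(w + 1)*(w + 2)*(w^2 + 5*w + 6) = w*(w + 1)*(w + 2)^2*(w + 3)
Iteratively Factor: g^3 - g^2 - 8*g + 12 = (g - 2)*(g^2 + g - 6) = (g - 2)^2*(g + 3)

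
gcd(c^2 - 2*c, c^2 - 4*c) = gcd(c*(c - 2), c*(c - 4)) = c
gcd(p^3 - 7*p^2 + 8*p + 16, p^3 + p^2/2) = 1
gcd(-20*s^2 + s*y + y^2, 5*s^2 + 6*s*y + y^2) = 5*s + y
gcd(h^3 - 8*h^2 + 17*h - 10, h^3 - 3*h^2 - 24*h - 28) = 1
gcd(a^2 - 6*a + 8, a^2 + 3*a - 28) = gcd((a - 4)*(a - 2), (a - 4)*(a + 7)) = a - 4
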